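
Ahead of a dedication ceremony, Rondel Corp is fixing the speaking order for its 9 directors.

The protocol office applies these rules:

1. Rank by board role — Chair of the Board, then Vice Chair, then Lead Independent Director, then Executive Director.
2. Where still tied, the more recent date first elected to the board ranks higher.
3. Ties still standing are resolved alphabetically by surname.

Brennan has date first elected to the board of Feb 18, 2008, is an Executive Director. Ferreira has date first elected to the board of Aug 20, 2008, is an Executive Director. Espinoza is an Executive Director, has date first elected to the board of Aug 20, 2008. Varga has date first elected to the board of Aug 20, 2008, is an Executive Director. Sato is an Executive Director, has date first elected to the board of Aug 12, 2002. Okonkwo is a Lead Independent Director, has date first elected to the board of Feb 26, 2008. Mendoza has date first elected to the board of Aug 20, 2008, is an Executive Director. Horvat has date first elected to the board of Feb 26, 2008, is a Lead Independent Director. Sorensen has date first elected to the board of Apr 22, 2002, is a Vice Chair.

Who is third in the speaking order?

Okonkwo

By board role: Sorensen (Vice Chair); then Horvat and Okonkwo (Lead Independent Director); then Espinoza, Ferreira, Mendoza, Varga, Brennan and Sato (Executive Director).
Horvat and Okonkwo both have date first elected to the board Feb 26, 2008, so the next rule applies.
Among Horvat and Okonkwo, alphabetically by surname: Horvat before Okonkwo.
Among Espinoza, Ferreira, Mendoza, Varga, Brennan and Sato, by date first elected to the board (later first): Espinoza, Ferreira, Mendoza and Varga (Aug 20, 2008) before Brennan (Feb 18, 2008) before Sato (Aug 12, 2002).
Among Espinoza, Ferreira, Mendoza and Varga, alphabetically by surname: Espinoza before Ferreira before Mendoza before Varga.
Order: Sorensen, Horvat, Okonkwo, Espinoza, Ferreira, Mendoza, Varga, Brennan, Sato.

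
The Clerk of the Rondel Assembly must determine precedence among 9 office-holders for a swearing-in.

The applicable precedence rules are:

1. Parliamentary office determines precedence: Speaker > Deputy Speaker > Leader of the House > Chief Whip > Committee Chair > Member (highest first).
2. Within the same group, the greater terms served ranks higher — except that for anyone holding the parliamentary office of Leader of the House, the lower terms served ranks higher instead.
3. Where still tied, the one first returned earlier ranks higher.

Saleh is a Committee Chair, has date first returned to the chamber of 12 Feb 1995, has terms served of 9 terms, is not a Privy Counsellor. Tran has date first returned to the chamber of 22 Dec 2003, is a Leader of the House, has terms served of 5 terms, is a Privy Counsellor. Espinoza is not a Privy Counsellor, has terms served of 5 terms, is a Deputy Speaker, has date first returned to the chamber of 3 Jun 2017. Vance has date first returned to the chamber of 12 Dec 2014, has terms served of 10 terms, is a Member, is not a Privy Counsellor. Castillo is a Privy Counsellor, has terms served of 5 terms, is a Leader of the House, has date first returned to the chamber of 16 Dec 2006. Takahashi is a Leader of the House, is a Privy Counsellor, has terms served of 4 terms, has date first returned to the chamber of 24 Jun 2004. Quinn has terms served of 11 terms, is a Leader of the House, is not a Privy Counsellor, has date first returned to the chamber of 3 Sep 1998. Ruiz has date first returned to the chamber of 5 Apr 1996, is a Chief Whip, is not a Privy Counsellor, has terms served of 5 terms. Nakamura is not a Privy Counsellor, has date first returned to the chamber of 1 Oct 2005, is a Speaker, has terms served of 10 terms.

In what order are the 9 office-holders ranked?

Nakamura, Espinoza, Takahashi, Tran, Castillo, Quinn, Ruiz, Saleh, Vance

By parliamentary office: Nakamura (Speaker); then Espinoza (Deputy Speaker); then Takahashi, Tran, Castillo and Quinn (Leader of the House); then Ruiz (Chief Whip); then Saleh (Committee Chair); then Vance (Member).
Among Takahashi, Tran, Castillo and Quinn, by terms served (lower first) (reversed rule for this group): Takahashi (4 terms) before Tran and Castillo (5 terms) before Quinn (11 terms).
Among Tran and Castillo, by date first returned to the chamber (earlier first): Tran (22 Dec 2003) before Castillo (16 Dec 2006).
Full order: Nakamura, Espinoza, Takahashi, Tran, Castillo, Quinn, Ruiz, Saleh, Vance.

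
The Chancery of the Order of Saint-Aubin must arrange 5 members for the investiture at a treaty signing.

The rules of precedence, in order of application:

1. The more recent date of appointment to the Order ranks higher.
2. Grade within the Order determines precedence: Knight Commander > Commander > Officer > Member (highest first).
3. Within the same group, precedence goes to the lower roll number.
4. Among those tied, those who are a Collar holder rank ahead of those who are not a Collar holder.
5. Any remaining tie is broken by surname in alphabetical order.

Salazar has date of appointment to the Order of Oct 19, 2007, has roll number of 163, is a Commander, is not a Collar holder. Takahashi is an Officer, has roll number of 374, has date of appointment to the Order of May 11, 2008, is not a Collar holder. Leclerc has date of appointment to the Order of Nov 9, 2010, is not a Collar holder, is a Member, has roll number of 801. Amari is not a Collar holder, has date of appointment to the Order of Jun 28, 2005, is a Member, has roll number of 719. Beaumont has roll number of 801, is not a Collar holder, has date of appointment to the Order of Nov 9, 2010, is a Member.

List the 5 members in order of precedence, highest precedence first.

Beaumont, Leclerc, Takahashi, Salazar, Amari

By date of appointment to the Order (later first): Beaumont and Leclerc (both Nov 9, 2010); then Takahashi (May 11, 2008); then Salazar (Oct 19, 2007); then Amari (Jun 28, 2005).
Beaumont and Leclerc are each Member, so the next rule applies.
Beaumont and Leclerc both have roll number 801, so the next rule applies.
Beaumont and Leclerc are each not a Collar holder, so the next rule applies.
Among Beaumont and Leclerc, alphabetically by surname: Beaumont before Leclerc.
Full order: Beaumont, Leclerc, Takahashi, Salazar, Amari.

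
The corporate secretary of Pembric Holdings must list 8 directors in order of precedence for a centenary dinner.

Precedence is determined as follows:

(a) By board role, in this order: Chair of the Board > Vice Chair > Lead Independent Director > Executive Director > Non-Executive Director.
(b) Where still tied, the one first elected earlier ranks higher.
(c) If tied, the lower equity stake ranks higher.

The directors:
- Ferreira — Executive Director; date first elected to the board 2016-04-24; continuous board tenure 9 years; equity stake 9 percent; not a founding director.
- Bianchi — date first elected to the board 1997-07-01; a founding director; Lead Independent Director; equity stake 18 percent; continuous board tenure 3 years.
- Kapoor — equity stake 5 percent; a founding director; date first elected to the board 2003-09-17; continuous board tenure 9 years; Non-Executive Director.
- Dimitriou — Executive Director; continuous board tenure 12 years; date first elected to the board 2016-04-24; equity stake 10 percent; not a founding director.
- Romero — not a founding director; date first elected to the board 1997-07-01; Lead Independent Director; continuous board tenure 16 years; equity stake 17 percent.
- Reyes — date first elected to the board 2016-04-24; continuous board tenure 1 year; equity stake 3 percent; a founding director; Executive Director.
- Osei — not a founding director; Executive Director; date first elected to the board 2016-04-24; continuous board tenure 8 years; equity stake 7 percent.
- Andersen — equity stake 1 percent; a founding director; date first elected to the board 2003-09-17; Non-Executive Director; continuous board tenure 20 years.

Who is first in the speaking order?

Romero

By board role: Romero and Bianchi (Lead Independent Director); then Reyes, Osei, Ferreira and Dimitriou (Executive Director); then Andersen and Kapoor (Non-Executive Director).
Romero and Bianchi both have date first elected to the board 1997-07-01, so the next rule applies.
Among Romero and Bianchi, by equity stake (lower first): Romero (17 percent) before Bianchi (18 percent).
Reyes, Osei, Ferreira and Dimitriou all have date first elected to the board 2016-04-24, so the next rule applies.
Among Reyes, Osei, Ferreira and Dimitriou, by equity stake (lower first): Reyes (3 percent) before Osei (7 percent) before Ferreira (9 percent) before Dimitriou (10 percent).
Andersen and Kapoor both have date first elected to the board 2003-09-17, so the next rule applies.
Among Andersen and Kapoor, by equity stake (lower first): Andersen (1 percent) before Kapoor (5 percent).
Order: Romero, Bianchi, Reyes, Osei, Ferreira, Dimitriou, Andersen, Kapoor.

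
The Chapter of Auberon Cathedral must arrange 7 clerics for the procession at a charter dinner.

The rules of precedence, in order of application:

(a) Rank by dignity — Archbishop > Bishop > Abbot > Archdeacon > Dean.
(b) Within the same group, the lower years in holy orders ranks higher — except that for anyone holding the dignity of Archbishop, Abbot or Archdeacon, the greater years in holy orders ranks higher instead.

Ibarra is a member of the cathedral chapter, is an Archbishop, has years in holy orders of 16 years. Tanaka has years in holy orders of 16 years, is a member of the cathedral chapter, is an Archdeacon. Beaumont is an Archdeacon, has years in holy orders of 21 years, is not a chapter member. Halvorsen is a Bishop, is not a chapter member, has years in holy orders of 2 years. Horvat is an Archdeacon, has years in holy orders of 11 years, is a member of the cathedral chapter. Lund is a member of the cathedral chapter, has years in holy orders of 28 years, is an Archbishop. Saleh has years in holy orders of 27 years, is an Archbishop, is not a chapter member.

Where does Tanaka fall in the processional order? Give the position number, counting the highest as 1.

By dignity: Lund, Saleh and Ibarra (Archbishop); then Halvorsen (Bishop); then Beaumont, Tanaka and Horvat (Archdeacon).
Among Lund, Saleh and Ibarra, by years in holy orders (higher first) (reversed rule for this group): Lund (28 years) before Saleh (27 years) before Ibarra (16 years).
Among Beaumont, Tanaka and Horvat, by years in holy orders (higher first) (reversed rule for this group): Beaumont (21 years) before Tanaka (16 years) before Horvat (11 years).
Order: Lund, Saleh, Ibarra, Halvorsen, Beaumont, Tanaka, Horvat. So position 6.

6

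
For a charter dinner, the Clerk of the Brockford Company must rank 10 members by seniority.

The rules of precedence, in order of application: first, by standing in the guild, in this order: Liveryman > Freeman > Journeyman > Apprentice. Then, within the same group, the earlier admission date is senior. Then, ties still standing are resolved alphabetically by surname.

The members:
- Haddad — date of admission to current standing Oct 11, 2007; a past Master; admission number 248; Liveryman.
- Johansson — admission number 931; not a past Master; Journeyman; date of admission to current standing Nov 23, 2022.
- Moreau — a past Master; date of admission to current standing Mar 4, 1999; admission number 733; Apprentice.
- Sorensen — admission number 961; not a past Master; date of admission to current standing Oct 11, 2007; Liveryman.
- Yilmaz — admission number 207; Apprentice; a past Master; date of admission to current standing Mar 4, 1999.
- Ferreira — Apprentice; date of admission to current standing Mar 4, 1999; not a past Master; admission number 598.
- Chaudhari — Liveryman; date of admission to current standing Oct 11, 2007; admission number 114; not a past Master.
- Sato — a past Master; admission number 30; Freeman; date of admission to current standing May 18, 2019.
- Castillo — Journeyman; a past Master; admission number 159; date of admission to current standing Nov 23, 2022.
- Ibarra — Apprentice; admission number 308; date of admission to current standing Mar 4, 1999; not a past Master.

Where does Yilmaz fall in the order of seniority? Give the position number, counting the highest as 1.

By standing in the guild: Chaudhari, Haddad and Sorensen (Liveryman); then Sato (Freeman); then Castillo and Johansson (Journeyman); then Ferreira, Ibarra, Moreau and Yilmaz (Apprentice).
Chaudhari, Haddad and Sorensen all have date of admission to current standing Oct 11, 2007, so the next rule applies.
Among Chaudhari, Haddad and Sorensen, alphabetically by surname: Chaudhari before Haddad before Sorensen.
Castillo and Johansson both have date of admission to current standing Nov 23, 2022, so the next rule applies.
Among Castillo and Johansson, alphabetically by surname: Castillo before Johansson.
Ferreira, Ibarra, Moreau and Yilmaz all have date of admission to current standing Mar 4, 1999, so the next rule applies.
Among Ferreira, Ibarra, Moreau and Yilmaz, alphabetically by surname: Ferreira before Ibarra before Moreau before Yilmaz.
Order: Chaudhari, Haddad, Sorensen, Sato, Castillo, Johansson, Ferreira, Ibarra, Moreau, Yilmaz. So position 10.

10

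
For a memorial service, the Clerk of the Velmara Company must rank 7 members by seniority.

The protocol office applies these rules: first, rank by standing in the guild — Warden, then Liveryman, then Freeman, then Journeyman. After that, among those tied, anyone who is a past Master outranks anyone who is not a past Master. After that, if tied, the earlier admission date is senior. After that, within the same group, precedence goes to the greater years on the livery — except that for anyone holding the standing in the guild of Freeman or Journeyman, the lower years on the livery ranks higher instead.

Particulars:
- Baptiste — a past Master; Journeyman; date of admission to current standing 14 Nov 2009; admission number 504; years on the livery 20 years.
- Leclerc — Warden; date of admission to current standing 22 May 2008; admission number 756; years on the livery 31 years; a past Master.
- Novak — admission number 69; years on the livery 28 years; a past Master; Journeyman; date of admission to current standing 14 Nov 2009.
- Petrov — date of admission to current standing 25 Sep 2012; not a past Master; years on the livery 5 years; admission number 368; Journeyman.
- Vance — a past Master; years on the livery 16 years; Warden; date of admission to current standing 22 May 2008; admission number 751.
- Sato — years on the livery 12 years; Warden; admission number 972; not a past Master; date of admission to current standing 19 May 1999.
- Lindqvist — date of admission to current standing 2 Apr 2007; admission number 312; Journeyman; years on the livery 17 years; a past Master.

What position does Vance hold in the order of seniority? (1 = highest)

2

By standing in the guild: Leclerc, Vance and Sato (Warden); then Lindqvist, Baptiste, Novak and Petrov (Journeyman).
Among Leclerc, Vance and Sato, a past Master before not a past Master: Leclerc and Vance (a past Master) before Sato (not a past Master).
Leclerc and Vance both have date of admission to current standing 22 May 2008, so the next rule applies.
Among Leclerc and Vance, by years on the livery (higher first): Leclerc (31 years) before Vance (16 years).
Among Lindqvist, Baptiste, Novak and Petrov, a past Master before not a past Master: Lindqvist, Baptiste and Novak (a past Master) before Petrov (not a past Master).
Among Lindqvist, Baptiste and Novak, by date of admission to current standing (earlier first): Lindqvist (2 Apr 2007) before Baptiste and Novak (14 Nov 2009).
Among Baptiste and Novak, by years on the livery (lower first) (reversed rule for this group): Baptiste (20 years) before Novak (28 years).
Order: Leclerc, Vance, Sato, Lindqvist, Baptiste, Novak, Petrov. So position 2.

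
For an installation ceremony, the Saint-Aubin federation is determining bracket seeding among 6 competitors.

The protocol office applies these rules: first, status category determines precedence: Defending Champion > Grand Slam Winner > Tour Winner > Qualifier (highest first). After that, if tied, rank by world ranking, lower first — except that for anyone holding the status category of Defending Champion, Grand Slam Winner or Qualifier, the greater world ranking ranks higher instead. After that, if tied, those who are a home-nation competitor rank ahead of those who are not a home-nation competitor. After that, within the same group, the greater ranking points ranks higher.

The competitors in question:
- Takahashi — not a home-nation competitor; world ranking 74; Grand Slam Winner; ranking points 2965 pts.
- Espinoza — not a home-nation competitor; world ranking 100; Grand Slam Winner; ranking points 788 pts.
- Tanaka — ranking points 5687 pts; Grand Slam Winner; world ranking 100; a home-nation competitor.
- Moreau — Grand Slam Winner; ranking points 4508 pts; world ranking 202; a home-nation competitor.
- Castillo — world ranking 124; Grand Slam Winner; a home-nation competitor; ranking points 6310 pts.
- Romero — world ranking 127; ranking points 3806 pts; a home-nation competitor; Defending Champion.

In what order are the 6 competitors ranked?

By status category: Romero (Defending Champion); then Moreau, Castillo, Tanaka, Espinoza and Takahashi (Grand Slam Winner).
Among Moreau, Castillo, Tanaka, Espinoza and Takahashi, by world ranking (higher first) (reversed rule for this group): Moreau (202) before Castillo (124) before Tanaka and Espinoza (100) before Takahashi (74).
Among Tanaka and Espinoza, a home-nation competitor before not a home-nation competitor: Tanaka (a home-nation competitor) before Espinoza (not a home-nation competitor).
Full order: Romero, Moreau, Castillo, Tanaka, Espinoza, Takahashi.

Romero, Moreau, Castillo, Tanaka, Espinoza, Takahashi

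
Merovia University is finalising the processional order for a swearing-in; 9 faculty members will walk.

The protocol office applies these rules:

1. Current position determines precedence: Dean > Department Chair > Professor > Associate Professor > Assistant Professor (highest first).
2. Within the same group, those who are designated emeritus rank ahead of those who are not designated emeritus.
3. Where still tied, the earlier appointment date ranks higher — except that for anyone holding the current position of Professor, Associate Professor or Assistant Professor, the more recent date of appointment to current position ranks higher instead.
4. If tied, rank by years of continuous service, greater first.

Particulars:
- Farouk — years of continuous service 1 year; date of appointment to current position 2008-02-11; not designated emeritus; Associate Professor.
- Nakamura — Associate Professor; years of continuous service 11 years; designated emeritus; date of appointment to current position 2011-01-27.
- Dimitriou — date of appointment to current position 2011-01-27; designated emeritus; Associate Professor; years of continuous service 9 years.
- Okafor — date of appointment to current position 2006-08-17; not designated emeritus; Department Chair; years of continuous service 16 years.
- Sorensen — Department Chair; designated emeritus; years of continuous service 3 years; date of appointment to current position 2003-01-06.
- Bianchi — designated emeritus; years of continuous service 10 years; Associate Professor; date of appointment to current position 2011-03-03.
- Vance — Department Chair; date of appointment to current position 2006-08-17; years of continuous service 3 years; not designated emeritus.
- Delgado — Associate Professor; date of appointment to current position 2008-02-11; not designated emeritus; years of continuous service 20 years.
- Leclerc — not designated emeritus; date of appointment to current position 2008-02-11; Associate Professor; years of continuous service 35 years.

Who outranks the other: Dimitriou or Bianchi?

Bianchi

By current position: Sorensen, Okafor and Vance (Department Chair); then Bianchi, Nakamura, Dimitriou, Leclerc, Delgado and Farouk (Associate Professor).
Among Sorensen, Okafor and Vance, designated emeritus before not designated emeritus: Sorensen (designated emeritus) before Okafor and Vance (not designated emeritus).
Okafor and Vance both have date of appointment to current position 2006-08-17, so the next rule applies.
Among Okafor and Vance, by years of continuous service (higher first): Okafor (16 years) before Vance (3 years).
Among Bianchi, Nakamura, Dimitriou, Leclerc, Delgado and Farouk, designated emeritus before not designated emeritus: Bianchi, Nakamura and Dimitriou (designated emeritus) before Leclerc, Delgado and Farouk (not designated emeritus).
Among Bianchi, Nakamura and Dimitriou, by date of appointment to current position (later first) (reversed rule for this group): Bianchi (2011-03-03) before Nakamura and Dimitriou (2011-01-27).
Among Nakamura and Dimitriou, by years of continuous service (higher first): Nakamura (11 years) before Dimitriou (9 years).
Leclerc, Delgado and Farouk all have date of appointment to current position 2008-02-11, so the next rule applies.
Among Leclerc, Delgado and Farouk, by years of continuous service (higher first): Leclerc (35 years) before Delgado (20 years) before Farouk (1 year).
So Bianchi takes precedence.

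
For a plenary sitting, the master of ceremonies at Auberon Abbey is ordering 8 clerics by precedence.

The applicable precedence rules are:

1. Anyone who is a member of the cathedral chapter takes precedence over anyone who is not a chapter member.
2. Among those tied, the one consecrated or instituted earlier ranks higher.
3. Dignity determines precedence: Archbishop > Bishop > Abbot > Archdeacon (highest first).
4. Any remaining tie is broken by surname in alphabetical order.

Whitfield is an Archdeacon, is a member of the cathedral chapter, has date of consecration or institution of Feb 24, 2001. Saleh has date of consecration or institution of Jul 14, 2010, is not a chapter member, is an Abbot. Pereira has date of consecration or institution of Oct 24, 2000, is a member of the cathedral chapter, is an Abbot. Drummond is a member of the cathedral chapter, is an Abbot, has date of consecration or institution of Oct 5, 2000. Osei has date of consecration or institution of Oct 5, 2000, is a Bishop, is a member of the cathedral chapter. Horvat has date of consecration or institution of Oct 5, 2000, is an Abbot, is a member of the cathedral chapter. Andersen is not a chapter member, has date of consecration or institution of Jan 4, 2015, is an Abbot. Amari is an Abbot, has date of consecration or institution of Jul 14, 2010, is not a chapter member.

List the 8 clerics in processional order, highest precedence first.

Osei, Drummond, Horvat, Pereira, Whitfield, Amari, Saleh, Andersen

By the first rule: Osei, Drummond, Horvat, Pereira and Whitfield (each a member of the cathedral chapter); then Amari, Saleh and Andersen (each not a chapter member).
Among Osei, Drummond, Horvat, Pereira and Whitfield, by date of consecration or institution (earlier first): Osei, Drummond and Horvat (Oct 5, 2000) before Pereira (Oct 24, 2000) before Whitfield (Feb 24, 2001).
Among Osei, Drummond and Horvat, by dignity: Osei (Bishop) before Drummond and Horvat (Abbot).
Among Drummond and Horvat, alphabetically by surname: Drummond before Horvat.
Among Amari, Saleh and Andersen, by date of consecration or institution (earlier first): Amari and Saleh (Jul 14, 2010) before Andersen (Jan 4, 2015).
Amari and Saleh are each Abbot, so the next rule applies.
Among Amari and Saleh, alphabetically by surname: Amari before Saleh.
Full order: Osei, Drummond, Horvat, Pereira, Whitfield, Amari, Saleh, Andersen.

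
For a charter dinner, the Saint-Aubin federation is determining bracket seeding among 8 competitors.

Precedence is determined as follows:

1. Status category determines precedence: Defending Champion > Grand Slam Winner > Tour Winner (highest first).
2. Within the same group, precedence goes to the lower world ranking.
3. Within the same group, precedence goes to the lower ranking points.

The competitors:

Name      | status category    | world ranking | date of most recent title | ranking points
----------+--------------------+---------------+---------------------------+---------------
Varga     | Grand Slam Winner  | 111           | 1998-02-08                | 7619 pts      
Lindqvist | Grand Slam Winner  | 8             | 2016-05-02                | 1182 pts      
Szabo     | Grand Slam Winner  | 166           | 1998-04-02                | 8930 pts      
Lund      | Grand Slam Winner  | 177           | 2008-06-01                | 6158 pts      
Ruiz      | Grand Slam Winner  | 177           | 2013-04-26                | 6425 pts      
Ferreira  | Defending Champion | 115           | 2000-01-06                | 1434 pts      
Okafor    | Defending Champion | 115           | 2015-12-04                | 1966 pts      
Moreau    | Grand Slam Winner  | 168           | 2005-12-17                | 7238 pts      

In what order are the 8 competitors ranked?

By status category: Ferreira and Okafor (Defending Champion); then Lindqvist, Varga, Szabo, Moreau, Lund and Ruiz (Grand Slam Winner).
Ferreira and Okafor both have world ranking 115, so the next rule applies.
Among Ferreira and Okafor, by ranking points (lower first): Ferreira (1434 pts) before Okafor (1966 pts).
Among Lindqvist, Varga, Szabo, Moreau, Lund and Ruiz, by world ranking (lower first): Lindqvist (8) before Varga (111) before Szabo (166) before Moreau (168) before Lund and Ruiz (177).
Among Lund and Ruiz, by ranking points (lower first): Lund (6158 pts) before Ruiz (6425 pts).
Full order: Ferreira, Okafor, Lindqvist, Varga, Szabo, Moreau, Lund, Ruiz.

Ferreira, Okafor, Lindqvist, Varga, Szabo, Moreau, Lund, Ruiz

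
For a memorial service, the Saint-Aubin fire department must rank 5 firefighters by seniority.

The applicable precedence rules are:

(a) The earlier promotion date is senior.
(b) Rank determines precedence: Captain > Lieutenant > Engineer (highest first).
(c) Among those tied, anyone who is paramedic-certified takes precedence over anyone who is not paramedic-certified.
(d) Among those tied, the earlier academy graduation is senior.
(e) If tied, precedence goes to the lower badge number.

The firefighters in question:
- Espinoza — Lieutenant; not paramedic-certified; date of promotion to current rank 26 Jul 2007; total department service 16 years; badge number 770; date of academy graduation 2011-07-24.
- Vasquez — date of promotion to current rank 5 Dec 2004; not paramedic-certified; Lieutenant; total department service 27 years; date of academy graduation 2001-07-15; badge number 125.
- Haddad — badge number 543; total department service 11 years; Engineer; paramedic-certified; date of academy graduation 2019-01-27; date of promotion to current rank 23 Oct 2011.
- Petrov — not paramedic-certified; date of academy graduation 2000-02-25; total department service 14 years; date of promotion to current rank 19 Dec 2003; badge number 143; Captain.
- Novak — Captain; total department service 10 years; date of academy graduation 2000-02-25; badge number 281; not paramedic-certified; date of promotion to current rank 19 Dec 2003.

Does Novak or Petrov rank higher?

Petrov

By date of promotion to current rank (earlier first): Petrov and Novak (both 19 Dec 2003); then Vasquez (5 Dec 2004); then Espinoza (26 Jul 2007); then Haddad (23 Oct 2011).
Petrov and Novak are each Captain, so the next rule applies.
Petrov and Novak are each not paramedic-certified, so the next rule applies.
Petrov and Novak both have date of academy graduation 2000-02-25, so the next rule applies.
Among Petrov and Novak, by badge number (lower first): Petrov (143) before Novak (281).
So Petrov takes precedence.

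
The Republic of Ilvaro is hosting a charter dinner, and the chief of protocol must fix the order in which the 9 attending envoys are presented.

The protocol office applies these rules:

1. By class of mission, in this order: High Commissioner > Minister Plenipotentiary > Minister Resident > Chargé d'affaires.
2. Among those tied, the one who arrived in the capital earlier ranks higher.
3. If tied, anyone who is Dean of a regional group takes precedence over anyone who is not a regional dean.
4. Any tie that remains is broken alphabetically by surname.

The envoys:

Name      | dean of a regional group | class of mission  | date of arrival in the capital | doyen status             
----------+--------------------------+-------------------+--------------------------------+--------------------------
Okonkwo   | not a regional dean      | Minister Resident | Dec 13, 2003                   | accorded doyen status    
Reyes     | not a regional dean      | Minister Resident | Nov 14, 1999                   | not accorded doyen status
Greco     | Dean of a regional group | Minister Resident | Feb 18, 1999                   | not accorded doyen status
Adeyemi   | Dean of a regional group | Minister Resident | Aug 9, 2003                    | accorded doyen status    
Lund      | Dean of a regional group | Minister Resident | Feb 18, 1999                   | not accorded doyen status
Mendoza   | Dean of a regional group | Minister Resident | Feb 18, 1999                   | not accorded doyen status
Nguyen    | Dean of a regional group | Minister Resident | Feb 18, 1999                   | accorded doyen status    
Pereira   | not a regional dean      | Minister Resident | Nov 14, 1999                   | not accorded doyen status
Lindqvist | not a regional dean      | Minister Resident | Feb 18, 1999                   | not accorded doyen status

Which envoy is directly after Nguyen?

Lindqvist

By class of mission: Greco, Lund, Mendoza, Nguyen, Lindqvist, Pereira, Reyes, Adeyemi and Okonkwo (Minister Resident).
Among Greco, Lund, Mendoza, Nguyen, Lindqvist, Pereira, Reyes, Adeyemi and Okonkwo, by date of arrival in the capital (earlier first): Greco, Lund, Mendoza, Nguyen and Lindqvist (Feb 18, 1999) before Pereira and Reyes (Nov 14, 1999) before Adeyemi (Aug 9, 2003) before Okonkwo (Dec 13, 2003).
Among Greco, Lund, Mendoza, Nguyen and Lindqvist, Dean of a regional group before not a regional dean: Greco, Lund, Mendoza and Nguyen (Dean of a regional group) before Lindqvist (not a regional dean).
Among Greco, Lund, Mendoza and Nguyen, alphabetically by surname: Greco before Lund before Mendoza before Nguyen.
Pereira and Reyes are each not a regional dean, so the next rule applies.
Among Pereira and Reyes, alphabetically by surname: Pereira before Reyes.
Order: Greco, Lund, Mendoza, Nguyen, Lindqvist, Pereira, Reyes, Adeyemi, Okonkwo.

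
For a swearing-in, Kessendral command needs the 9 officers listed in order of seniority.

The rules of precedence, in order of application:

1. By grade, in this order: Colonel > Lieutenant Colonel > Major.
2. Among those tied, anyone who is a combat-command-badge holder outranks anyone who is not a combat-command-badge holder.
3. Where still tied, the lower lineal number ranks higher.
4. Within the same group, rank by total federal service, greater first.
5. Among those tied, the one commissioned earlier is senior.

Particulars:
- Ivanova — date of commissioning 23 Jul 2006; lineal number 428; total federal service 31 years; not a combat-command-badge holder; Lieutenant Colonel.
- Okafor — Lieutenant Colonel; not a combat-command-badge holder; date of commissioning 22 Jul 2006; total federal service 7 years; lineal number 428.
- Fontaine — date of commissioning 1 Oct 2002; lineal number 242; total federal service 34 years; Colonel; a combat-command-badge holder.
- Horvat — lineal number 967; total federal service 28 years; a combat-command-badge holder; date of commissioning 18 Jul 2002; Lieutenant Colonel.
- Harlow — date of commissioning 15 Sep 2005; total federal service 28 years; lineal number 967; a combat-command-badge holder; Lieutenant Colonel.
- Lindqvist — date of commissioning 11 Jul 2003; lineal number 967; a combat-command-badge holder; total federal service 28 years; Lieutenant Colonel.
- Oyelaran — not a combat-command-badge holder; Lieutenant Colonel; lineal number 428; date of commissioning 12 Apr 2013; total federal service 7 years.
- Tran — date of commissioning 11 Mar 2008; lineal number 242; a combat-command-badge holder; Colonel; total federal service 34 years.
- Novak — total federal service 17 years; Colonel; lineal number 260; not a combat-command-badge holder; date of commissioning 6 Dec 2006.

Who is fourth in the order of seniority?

By grade: Fontaine, Tran and Novak (Colonel); then Horvat, Lindqvist, Harlow, Ivanova, Okafor and Oyelaran (Lieutenant Colonel).
Among Fontaine, Tran and Novak, a combat-command-badge holder before not a combat-command-badge holder: Fontaine and Tran (a combat-command-badge holder) before Novak (not a combat-command-badge holder).
Fontaine and Tran both have lineal number 242, so the next rule applies.
Fontaine and Tran both have total federal service 34 years, so the next rule applies.
Among Fontaine and Tran, by date of commissioning (earlier first): Fontaine (1 Oct 2002) before Tran (11 Mar 2008).
Among Horvat, Lindqvist, Harlow, Ivanova, Okafor and Oyelaran, a combat-command-badge holder before not a combat-command-badge holder: Horvat, Lindqvist and Harlow (a combat-command-badge holder) before Ivanova, Okafor and Oyelaran (not a combat-command-badge holder).
Horvat, Lindqvist and Harlow all have lineal number 967, so the next rule applies.
Horvat, Lindqvist and Harlow all have total federal service 28 years, so the next rule applies.
Among Horvat, Lindqvist and Harlow, by date of commissioning (earlier first): Horvat (18 Jul 2002) before Lindqvist (11 Jul 2003) before Harlow (15 Sep 2005).
Ivanova, Okafor and Oyelaran all have lineal number 428, so the next rule applies.
Among Ivanova, Okafor and Oyelaran, by total federal service (higher first): Ivanova (31 years) before Okafor and Oyelaran (7 years).
Among Okafor and Oyelaran, by date of commissioning (earlier first): Okafor (22 Jul 2006) before Oyelaran (12 Apr 2013).
Order: Fontaine, Tran, Novak, Horvat, Lindqvist, Harlow, Ivanova, Okafor, Oyelaran.

Horvat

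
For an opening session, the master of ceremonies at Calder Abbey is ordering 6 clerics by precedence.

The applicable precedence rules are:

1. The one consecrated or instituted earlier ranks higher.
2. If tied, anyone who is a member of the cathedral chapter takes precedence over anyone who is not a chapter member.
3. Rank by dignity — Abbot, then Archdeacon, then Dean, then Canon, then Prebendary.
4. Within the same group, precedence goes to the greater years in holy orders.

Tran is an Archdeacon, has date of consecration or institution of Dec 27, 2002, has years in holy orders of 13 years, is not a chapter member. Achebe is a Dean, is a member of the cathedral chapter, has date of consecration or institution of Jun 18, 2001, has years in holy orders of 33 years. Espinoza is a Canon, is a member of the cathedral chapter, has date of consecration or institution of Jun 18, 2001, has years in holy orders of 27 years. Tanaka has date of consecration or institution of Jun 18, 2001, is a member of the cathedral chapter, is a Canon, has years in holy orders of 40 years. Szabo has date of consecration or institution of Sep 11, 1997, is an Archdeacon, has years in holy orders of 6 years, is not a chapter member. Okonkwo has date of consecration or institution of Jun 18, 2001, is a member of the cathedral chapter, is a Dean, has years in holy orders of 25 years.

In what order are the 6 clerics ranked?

By date of consecration or institution (earlier first): Szabo (Sep 11, 1997); then Achebe, Okonkwo, Tanaka and Espinoza (each Jun 18, 2001); then Tran (Dec 27, 2002).
Achebe, Okonkwo, Tanaka and Espinoza are each a member of the cathedral chapter, so the next rule applies.
Among Achebe, Okonkwo, Tanaka and Espinoza, by dignity: Achebe and Okonkwo (Dean) before Tanaka and Espinoza (Canon).
Among Achebe and Okonkwo, by years in holy orders (higher first): Achebe (33 years) before Okonkwo (25 years).
Among Tanaka and Espinoza, by years in holy orders (higher first): Tanaka (40 years) before Espinoza (27 years).
Full order: Szabo, Achebe, Okonkwo, Tanaka, Espinoza, Tran.

Szabo, Achebe, Okonkwo, Tanaka, Espinoza, Tran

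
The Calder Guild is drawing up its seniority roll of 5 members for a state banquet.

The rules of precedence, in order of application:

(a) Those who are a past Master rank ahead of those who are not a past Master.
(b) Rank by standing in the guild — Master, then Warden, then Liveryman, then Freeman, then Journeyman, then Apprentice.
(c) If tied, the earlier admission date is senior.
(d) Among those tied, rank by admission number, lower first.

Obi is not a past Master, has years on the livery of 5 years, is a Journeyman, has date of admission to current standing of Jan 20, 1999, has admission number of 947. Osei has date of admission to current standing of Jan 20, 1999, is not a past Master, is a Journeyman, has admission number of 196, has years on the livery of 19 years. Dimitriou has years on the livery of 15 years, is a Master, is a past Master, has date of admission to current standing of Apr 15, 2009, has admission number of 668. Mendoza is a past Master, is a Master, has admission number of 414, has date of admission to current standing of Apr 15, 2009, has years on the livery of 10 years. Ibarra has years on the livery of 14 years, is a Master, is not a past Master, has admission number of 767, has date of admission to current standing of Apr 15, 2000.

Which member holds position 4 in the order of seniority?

By the first rule: Mendoza and Dimitriou (both a past Master); then Ibarra, Osei and Obi (each not a past Master).
Mendoza and Dimitriou are each Master, so the next rule applies.
Mendoza and Dimitriou both have date of admission to current standing Apr 15, 2009, so the next rule applies.
Among Mendoza and Dimitriou, by admission number (lower first): Mendoza (414) before Dimitriou (668).
Among Ibarra, Osei and Obi, by standing in the guild: Ibarra (Master) before Osei and Obi (Journeyman).
Osei and Obi both have date of admission to current standing Jan 20, 1999, so the next rule applies.
Among Osei and Obi, by admission number (lower first): Osei (196) before Obi (947).
Order: Mendoza, Dimitriou, Ibarra, Osei, Obi.

Osei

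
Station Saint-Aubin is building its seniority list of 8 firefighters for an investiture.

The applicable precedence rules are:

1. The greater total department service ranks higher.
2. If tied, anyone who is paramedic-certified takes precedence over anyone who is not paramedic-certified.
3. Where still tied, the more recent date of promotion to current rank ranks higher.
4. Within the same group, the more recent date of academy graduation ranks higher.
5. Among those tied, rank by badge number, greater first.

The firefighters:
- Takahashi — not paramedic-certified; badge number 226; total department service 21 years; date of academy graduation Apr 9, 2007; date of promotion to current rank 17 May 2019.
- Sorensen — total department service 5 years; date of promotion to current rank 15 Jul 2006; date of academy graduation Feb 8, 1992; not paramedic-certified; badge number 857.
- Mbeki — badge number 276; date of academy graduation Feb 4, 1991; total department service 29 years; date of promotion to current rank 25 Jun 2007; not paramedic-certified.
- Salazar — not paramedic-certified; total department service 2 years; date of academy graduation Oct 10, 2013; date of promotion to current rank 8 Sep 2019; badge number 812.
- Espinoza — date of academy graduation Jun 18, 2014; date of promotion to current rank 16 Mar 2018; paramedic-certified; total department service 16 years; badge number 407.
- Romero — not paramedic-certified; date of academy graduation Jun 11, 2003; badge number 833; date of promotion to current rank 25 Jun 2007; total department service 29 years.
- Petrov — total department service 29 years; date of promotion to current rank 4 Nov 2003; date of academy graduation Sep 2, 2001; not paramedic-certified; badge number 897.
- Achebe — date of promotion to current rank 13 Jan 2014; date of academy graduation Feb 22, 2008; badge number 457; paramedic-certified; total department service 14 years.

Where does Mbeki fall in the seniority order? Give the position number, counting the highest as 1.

By total department service (higher first): Romero, Mbeki and Petrov (each 29 years); then Takahashi (21 years); then Espinoza (16 years); then Achebe (14 years); then Sorensen (5 years); then Salazar (2 years).
Romero, Mbeki and Petrov are each not paramedic-certified, so the next rule applies.
Among Romero, Mbeki and Petrov, by date of promotion to current rank (later first): Romero and Mbeki (25 Jun 2007) before Petrov (4 Nov 2003).
Among Romero and Mbeki, by date of academy graduation (later first): Romero (Jun 11, 2003) before Mbeki (Feb 4, 1991).
Order: Romero, Mbeki, Petrov, Takahashi, Espinoza, Achebe, Sorensen, Salazar. So position 2.

2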